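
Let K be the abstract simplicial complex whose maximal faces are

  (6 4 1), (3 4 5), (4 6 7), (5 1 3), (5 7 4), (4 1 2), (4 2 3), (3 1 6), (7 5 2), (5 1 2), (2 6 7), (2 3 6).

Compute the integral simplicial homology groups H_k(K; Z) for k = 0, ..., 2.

H_0 ≅ Z,  H_1 ≅ Z/2Z,  H_2 = 0.

Order the vertices as 1 < 2 < 3 < 4 < 5 < 6 < 7. Listing each simplex with vertices in this order, K has dimension 2 with simplices:

  0-simplices (7): [1], [2], [3], [4], [5], [6], [7]
  1-simplices (18): [1,2], [1,3], [1,4], [1,5], [1,6], [2,3], [2,4], [2,5], [2,6], [2,7], [3,4], [3,5], [3,6], [4,5], [4,6], [4,7], [5,7], [6,7]
  2-simplices (12): [1,2,4], [1,2,5], [1,3,5], [1,3,6], [1,4,6], [2,3,4], [2,3,6], [2,5,7], [2,6,7], [3,4,5], [4,5,7], [4,6,7]

so the chain groups are C_0 ≅ Z^7, C_1 ≅ Z^18, C_2 ≅ Z^12.

Boundary ∂_1: C_1 → C_0 maps an edge to its endpoints' difference, ∂[p,q] = q − p.
The 7×18 boundary matrix has rank 6 and Smith normal form diag(1,1,1,1,1,1).

The boundary map ∂_2: C_2 → C_1 acts by ∂[p,q,r] = [q,r] − [p,r] + [p,q]. For instance
  ∂[3,4,5] = [4,5] − [3,5] + [3,4],
  ∂[2,5,7] = [5,7] − [2,7] + [2,5].
The 18×12 boundary matrix has rank 12 and Smith normal form diag(1,1,1,1,1,1,1,1,1,1,1,2).

Now H_k = ker ∂_k / im ∂_{k+1}, so:

  H_0: rank C_0 − rank ∂_1 = 7 − 6 = 1, and the invariant factors of ∂_1 are all 1, so H_0 = Z.
  H_1: rank ker ∂_1 − rank ∂_2 = (18 − 6) − 12 = 0, and ∂_2 has invariant factor 2 > 1, so H_1 = Z/2Z.
  H_2: rank ker ∂_2 − rank ∂_3 = (12 − 12) − 0 = 0, and there is no ∂_3, so H_2 = 0.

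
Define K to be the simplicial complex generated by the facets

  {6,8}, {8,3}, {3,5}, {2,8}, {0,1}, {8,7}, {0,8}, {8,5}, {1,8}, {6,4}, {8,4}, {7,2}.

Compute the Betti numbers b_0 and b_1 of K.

Order the vertices as 0 < 1 < 2 < 3 < 4 < 5 < 6 < 7 < 8. Listing each simplex with vertices in this order, K has dimension 1 with simplices:

  0-simplices (9): [0], [1], [2], [3], [4], [5], [6], [7], [8]
  1-simplices (12): [0,1], [0,8], [1,8], [2,7], [2,8], [3,5], [3,8], [4,6], [4,8], [5,8], [6,8], [7,8]

so the chain groups are C_0 ≅ Z^9, C_1 ≅ Z^12.

∂_1: C_1 → C_0 is given by ∂[p,q] = [q] − [p]. For instance
  ∂[3,8] = [8] − [3].
This gives a 9×12 integer matrix of rank 8; reducing to Smith normal form yields diagonal entries (1,1,1,1,1,1,1,1).

Computing H_k = (kernel of ∂_k) / (image of ∂_{k+1}):

  H_0: rank C_0 − rank ∂_1 = 9 − 8 = 1, and the invariant factors of ∂_1 are all 1, so H_0 ≅ Z.
  H_1: rank ker ∂_1 − rank ∂_2 = (12 − 8) − 0 = 4, and there is no ∂_2, so H_1 ≅ Z^4.

As a check, the Euler characteristic is 9 − 12 = -3, which agrees with 1 − 4 = -3.
(K is a triangulation of a wedge of 4 circles.)

Hence the Betti numbers are b_0 = 1, b_1 = 4.

b_0 = 1, b_1 = 4.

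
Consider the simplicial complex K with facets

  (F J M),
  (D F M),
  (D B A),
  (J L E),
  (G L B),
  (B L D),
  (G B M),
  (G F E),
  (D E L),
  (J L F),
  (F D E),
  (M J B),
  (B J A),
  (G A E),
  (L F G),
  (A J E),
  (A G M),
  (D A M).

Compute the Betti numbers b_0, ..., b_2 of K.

b_0 = 1, b_1 = 1, b_2 = 0.

Fix the vertex order A < B < D < E < F < G < J < L < M and write every simplex with vertices in increasing order. Then dim K = 2 and the simplices of K are:

  0-simplices (9): A, B, D, E, F, G, J, L, M
  1-simplices (27): AB, AD, AE, AG, AJ, AM, BD, BG, BJ, BL, BM, DE, DF, DL, DM, EF, EG, EJ, EL, FG, FJ, FL, FM, GL, GM, JL, JM
  2-simplices (18): ABD, ABJ, ADM, AEG, AEJ, AGM, BDL, BGL, BGM, BJM, DEF, DEL, DFM, EFG, EJL, FGL, FJL, FJM

so the chain groups are C_0 ≅ Z^9, C_1 ≅ Z^27, C_2 ≅ Z^18.

Boundary ∂_1: C_1 → C_0 sends each edge [p,q] (with p < q) to q − p.
The resulting 9×27 matrix has rank 8, and its Smith normal form has invariant factors (1,1,1,1,1,1,1,1).

∂_2: C_2 → C_1 acts by ∂[p,q,r] = [q,r] − [p,r] + [p,q]. For instance
  ∂ABJ = BJ − AJ + AB,
  ∂DFM = FM − DM + DF.
The resulting 27×18 matrix has rank 18, and its Smith normal form has invariant factors (1,1,1,1,1,1,1,1,1,1,1,1,1,1,1,1,1,2).

From H_k ≅ ker(∂_k) / im(∂_{k+1}) we obtain:

  H_0: rank C_0 − rank ∂_1 = 9 − 8 = 1, and the invariant factors of ∂_1 are all 1, so H_0 ≅ Z.
  H_1: rank ker ∂_1 − rank ∂_2 = (27 − 8) − 18 = 1, and ∂_2 has invariant factor 2 > 1, so H_1 ≅ Z ⊕ Z/2.
  H_2: rank ker ∂_2 − rank ∂_3 = (18 − 18) − 0 = 0, and there is no ∂_3, so H_2 ≅ 0.

Hence the Betti numbers are b_0 = 1, b_1 = 1, b_2 = 0.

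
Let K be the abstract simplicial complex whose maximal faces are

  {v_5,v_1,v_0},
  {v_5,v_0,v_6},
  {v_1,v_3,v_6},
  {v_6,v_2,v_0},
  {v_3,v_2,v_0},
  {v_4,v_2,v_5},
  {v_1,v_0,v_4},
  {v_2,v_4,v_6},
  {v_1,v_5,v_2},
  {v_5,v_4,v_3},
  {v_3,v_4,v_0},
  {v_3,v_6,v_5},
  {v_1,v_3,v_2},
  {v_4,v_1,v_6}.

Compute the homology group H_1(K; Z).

H_1 = Z^2.

Fix the vertex order v_0 < v_1 < v_2 < v_3 < v_4 < v_5 < v_6 and write every simplex with vertices in increasing order. Then dim K = 2 and the simplices of K are:

  0-simplices (7): [v_0], [v_1], [v_2], [v_3], [v_4], [v_5], [v_6]
  1-simplices (21): (21 of them)
  2-simplices (14): (14 of them)

Hence C_0 ≅ Z^7, C_1 ≅ Z^21, C_2 ≅ Z^14.

Boundary ∂_1: C_1 → C_0 maps an edge to its endpoints' difference, ∂[p,q] = q − p. For instance
  ∂[v_2,v_5] = [v_5] − [v_2].
The 7×21 boundary matrix has rank 6 and Smith normal form diag(1,1,1,1,1,1).

The boundary map ∂_2: C_2 → C_1 maps a triangle to the signed sum of its edges. For instance
  ∂[v_0,v_2,v_6] = [v_2,v_6] − [v_0,v_6] + [v_0,v_2],
  ∂[v_0,v_5,v_6] = [v_5,v_6] − [v_0,v_6] + [v_0,v_5].
As a 21×14 matrix over Z this has rank 13, with invariant factors (1,1,1,1,1,1,1,1,1,1,1,1,1).

Reading off H_k = ker ∂_k / im ∂_{k+1}:

  H_1: rank ker ∂_1 − rank ∂_2 = (21 − 6) − 13 = 2, and the invariant factors of ∂_2 are all 1, so H_1 ≅ Z^2.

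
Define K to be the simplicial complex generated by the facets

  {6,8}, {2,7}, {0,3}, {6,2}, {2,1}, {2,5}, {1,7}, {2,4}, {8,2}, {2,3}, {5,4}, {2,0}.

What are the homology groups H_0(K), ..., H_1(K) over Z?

Fix the vertex order 0 < 1 < 2 < 3 < 4 < 5 < 6 < 7 < 8 and write every simplex with vertices in increasing order. Then dim K = 1 and the simplices of K are:

  0-simplices (9): [0], [1], [2], [3], [4], [5], [6], [7], [8]
  1-simplices (12): [0,2], [0,3], [1,2], [1,7], [2,3], [2,4], [2,5], [2,6], [2,7], [2,8], [4,5], [6,8]

Hence C_0 ≅ Z^9, C_1 ≅ Z^12.

∂_1: C_1 → C_0 sends each edge [p,q] (with p < q) to q − p.
The resulting 9×12 matrix has rank 8, and its Smith normal form has invariant factors (1,1,1,1,1,1,1,1).

Now H_k = ker ∂_k / im ∂_{k+1}, so:

  H_0: rank C_0 − rank ∂_1 = 9 − 8 = 1, and the invariant factors of ∂_1 are all 1, so H_0 = Z.
  H_1: rank ker ∂_1 − rank ∂_2 = (12 − 8) − 0 = 4, and there is no ∂_2, so H_1 = Z^4.

H_0 ≅ Z,  H_1 ≅ Z^4.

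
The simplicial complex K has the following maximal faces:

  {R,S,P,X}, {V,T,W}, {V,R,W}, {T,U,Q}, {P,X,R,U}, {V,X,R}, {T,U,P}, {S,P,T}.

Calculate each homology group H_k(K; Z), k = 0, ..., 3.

Order the vertices as P < Q < R < S < T < U < V < W < X. Listing each simplex with vertices in this order, K has dimension 3 with simplices:

  0-simplices (9): P, Q, R, S, T, U, V, W, X
  1-simplices (20): PR, PS, PT, PU, PX, QT, QU, RS, RU, RV, RW, RX, ST, SX, TU, TV, TW, UX, VW, VX
  2-simplices (13): PRS, PRU, PRX, PST, PSX, PTU, PUX, QTU, RSX, RUX, RVW, RVX, TVW
  3-simplices (2): PRSX, PRUX

Hence C_0 ≅ Z^9, C_1 ≅ Z^20, C_2 ≅ Z^13, C_3 ≅ Z^2.

∂_1: C_1 → C_0 sends each edge [p,q] (with p < q) to q − p.
The resulting 9×20 matrix has rank 8, and its Smith normal form has invariant factors (1,1,1,1,1,1,1,1).

∂_2: C_2 → C_1 sends each 2-simplex [p,q,r] to [q,r] − [p,r] + [p,q]. For instance
  ∂PST = ST − PT + PS,
  ∂PRS = RS − PS + PR.
This gives a 20×13 integer matrix of rank 11; reducing to Smith normal form yields diagonal entries (1,1,1,1,1,1,1,1,1,1,1).

The boundary map ∂_3: C_3 → C_2 sends each 3-simplex σ to the alternating sum Σ_i (−1)^i (σ with its i-th vertex removed). For instance
  ∂PRSX = RSX − PSX + PRX − PRS,
  ∂PRUX = RUX − PUX + PRX − PRU.
The resulting 13×2 matrix has rank 2, and its Smith normal form has invariant factors (1,1).

Now H_k = ker ∂_k / im ∂_{k+1}, so:

  H_0: rank C_0 − rank ∂_1 = 9 − 8 = 1, and the invariant factors of ∂_1 are all 1, so H_0 = Z.
  H_1: rank ker ∂_1 − rank ∂_2 = (20 − 8) − 11 = 1, and the invariant factors of ∂_2 are all 1, so H_1 = Z.
  H_2: rank ker ∂_2 − rank ∂_3 = (13 − 11) − 2 = 0, and the invariant factors of ∂_3 are all 1, so H_2 = 0.
  H_3: rank ker ∂_3 − rank ∂_4 = (2 − 2) − 0 = 0, and there is no ∂_4, so H_3 = 0.

As a check, the Euler characteristic is 9 − 20 + 13 − 2 = 0, which agrees with 1 − 1 + 0 − 0 = 0.

H_0 ≅ Z,  H_1 ≅ Z,  H_2 = 0,  H_3 = 0.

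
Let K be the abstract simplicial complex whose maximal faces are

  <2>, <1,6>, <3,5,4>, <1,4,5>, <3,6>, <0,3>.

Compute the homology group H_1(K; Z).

Take the total order 0 < 1 < 2 < 3 < 4 < 5 < 6 on the vertex set. Then K (dimension 2) consists of the simplices:

  0-simplices (7): [0], [1], [2], [3], [4], [5], [6]
  1-simplices (8): [0,3], [1,4], [1,5], [1,6], [3,4], [3,5], [3,6], [4,5]
  2-simplices (2): [1,4,5], [3,4,5]

so the chain groups are C_0 ≅ Z^7, C_1 ≅ Z^8, C_2 ≅ Z^2.

Boundary ∂_1: C_1 → C_0 sends each edge [p,q] (with p < q) to q − p.
The 7×8 boundary matrix has rank 5 and Smith normal form diag(1,1,1,1,1).

∂_2: C_2 → C_1 acts by ∂[p,q,r] = [q,r] − [p,r] + [p,q]. For instance
  ∂[1,4,5] = [4,5] − [1,5] + [1,4],
  ∂[3,4,5] = [4,5] − [3,5] + [3,4].
This gives a 8×2 integer matrix of rank 2; reducing to Smith normal form yields diagonal entries (1,1).

From H_k ≅ ker(∂_k) / im(∂_{k+1}) we obtain:

  H_1: rank ker ∂_1 − rank ∂_2 = (8 − 5) − 2 = 1, and the invariant factors of ∂_2 are all 1, so H_1 = Z.

H_1 ≅ Z.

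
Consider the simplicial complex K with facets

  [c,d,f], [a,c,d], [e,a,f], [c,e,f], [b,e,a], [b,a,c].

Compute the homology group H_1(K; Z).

Order the vertices as a < b < c < d < e < f. Listing each simplex with vertices in this order, K has dimension 2 with simplices:

  0-simplices (6): a, b, c, d, e, f
  1-simplices (12): ab, ac, ad, ae, af, bc, be, cd, ce, cf, df, ef
  2-simplices (6): abc, abe, acd, aef, cdf, cef

giving chain groups C_0 ≅ Z^6, C_1 ≅ Z^12, C_2 ≅ Z^6.

∂_1: C_1 → C_0 maps an edge to its endpoints' difference, ∂[p,q] = q − p. For instance
  ∂ce = e − c.
As a 6×12 matrix over Z this has rank 5, with invariant factors (1,1,1,1,1).

∂_2: C_2 → C_1 sends each 2-simplex [p,q,r] to [q,r] − [p,r] + [p,q]. For instance
  ∂acd = cd − ad + ac,
  ∂cef = ef − cf + ce.
As a 12×6 matrix over Z this has rank 6, with invariant factors (1,1,1,1,1,1).

From H_k ≅ ker(∂_k) / im(∂_{k+1}) we obtain:

  H_1: rank ker ∂_1 − rank ∂_2 = (12 − 5) − 6 = 1, and the invariant factors of ∂_2 are all 1, so H_1 ≅ Z.

H_1 ≅ Z.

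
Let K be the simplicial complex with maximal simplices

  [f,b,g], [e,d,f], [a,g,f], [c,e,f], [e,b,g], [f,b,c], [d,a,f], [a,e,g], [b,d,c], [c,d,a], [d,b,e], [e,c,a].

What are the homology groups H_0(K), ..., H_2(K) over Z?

H_0 ≅ Z,  H_1 ≅ Z/2Z,  H_2 = 0.

We work with the vertex ordering a < b < c < d < e < f < g. The simplices of K, each written with vertices in increasing order, are:

  0-simplices (7): a, b, c, d, e, f, g
  1-simplices (18): ac, ad, ae, af, ag, bc, bd, be, bf, bg, cd, ce, cf, de, df, ef, eg, fg
  2-simplices (12): acd, ace, adf, aeg, afg, bcd, bcf, bde, beg, bfg, cef, def

Hence C_0 ≅ Z^7, C_1 ≅ Z^18, C_2 ≅ Z^12.

Boundary ∂_1: C_1 → C_0 is given by ∂[p,q] = [q] − [p]. For instance
  ∂fg = g − f.
This gives a 7×18 integer matrix of rank 6; reducing to Smith normal form yields diagonal entries (1,1,1,1,1,1).

∂_2: C_2 → C_1 acts by ∂[p,q,r] = [q,r] − [p,r] + [p,q]. For instance
  ∂cef = ef − cf + ce,
  ∂aeg = eg − ag + ae.
This gives a 18×12 integer matrix of rank 12; reducing to Smith normal form yields diagonal entries (1,1,1,1,1,1,1,1,1,1,1,2).

Computing H_k = (kernel of ∂_k) / (image of ∂_{k+1}):

  H_0: rank C_0 − rank ∂_1 = 7 − 6 = 1, and the invariant factors of ∂_1 are all 1, so H_0 = Z.
  H_1: rank ker ∂_1 − rank ∂_2 = (18 − 6) − 12 = 0, and ∂_2 has invariant factor 2 > 1, so H_1 = Z/2Z.
  H_2: rank ker ∂_2 − rank ∂_3 = (12 − 12) − 0 = 0, and there is no ∂_3, so H_2 = 0.

(K is a triangulation of the real projective plane RP^2.)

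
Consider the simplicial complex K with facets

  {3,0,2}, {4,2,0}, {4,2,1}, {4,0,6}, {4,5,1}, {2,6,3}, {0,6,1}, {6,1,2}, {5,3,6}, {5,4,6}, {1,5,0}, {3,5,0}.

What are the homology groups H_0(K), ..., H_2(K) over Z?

Fix the vertex order 0 < 1 < 2 < 3 < 4 < 5 < 6 and write every simplex with vertices in increasing order. Then dim K = 2 and the simplices of K are:

  0-simplices (7): [0], [1], [2], [3], [4], [5], [6]
  1-simplices (18): [0,1], [0,2], [0,3], [0,4], [0,5], [0,6], [1,2], [1,4], [1,5], [1,6], [2,3], [2,4], [2,6], [3,5], [3,6], [4,5], [4,6], [5,6]
  2-simplices (12): [0,1,5], [0,1,6], [0,2,3], [0,2,4], [0,3,5], [0,4,6], [1,2,4], [1,2,6], [1,4,5], [2,3,6], [3,5,6], [4,5,6]

giving chain groups C_0 ≅ Z^7, C_1 ≅ Z^18, C_2 ≅ Z^12.

Boundary ∂_1: C_1 → C_0 maps an edge to its endpoints' difference, ∂[p,q] = q − p.
This gives a 7×18 integer matrix of rank 6; reducing to Smith normal form yields diagonal entries (1,1,1,1,1,1).

The boundary map ∂_2: C_2 → C_1 acts by ∂[p,q,r] = [q,r] − [p,r] + [p,q]. For instance
  ∂[0,2,4] = [2,4] − [0,4] + [0,2],
  ∂[1,4,5] = [4,5] − [1,5] + [1,4].
As a 18×12 matrix over Z this has rank 12, with invariant factors (1,1,1,1,1,1,1,1,1,1,1,2).

From H_k ≅ ker(∂_k) / im(∂_{k+1}) we obtain:

  H_0: rank C_0 − rank ∂_1 = 7 − 6 = 1, and the invariant factors of ∂_1 are all 1, so H_0 = Z.
  H_1: rank ker ∂_1 − rank ∂_2 = (18 − 6) − 12 = 0, and ∂_2 has invariant factor 2 > 1, so H_1 = Z_2.
  H_2: rank ker ∂_2 − rank ∂_3 = (12 − 12) − 0 = 0, and there is no ∂_3, so H_2 = 0.

As a check, the Euler characteristic is 7 − 18 + 12 = 1, which agrees with 1 − 0 + 0 = 1.
(K is a triangulation of the real projective plane RP^2.)

H_0 ≅ Z,  H_1 ≅ Z_2,  H_2 = 0.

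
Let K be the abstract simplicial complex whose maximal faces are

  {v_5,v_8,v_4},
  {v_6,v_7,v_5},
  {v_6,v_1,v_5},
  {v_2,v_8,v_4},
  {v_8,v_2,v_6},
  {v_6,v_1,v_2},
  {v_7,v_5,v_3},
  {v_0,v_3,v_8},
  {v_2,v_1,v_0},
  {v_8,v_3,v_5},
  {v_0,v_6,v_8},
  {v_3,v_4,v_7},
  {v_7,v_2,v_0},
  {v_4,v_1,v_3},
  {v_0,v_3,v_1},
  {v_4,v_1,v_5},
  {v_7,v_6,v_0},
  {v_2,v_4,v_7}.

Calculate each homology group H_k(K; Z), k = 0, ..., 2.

H_0 ≅ Z,  H_1 ≅ Z ⊕ Z_2,  H_2 = 0.

K has 9 vertices, 27 edges, 18 triangles.
rank ∂_0 = 0, rank ∂_1 = 8 ⇒ b_0 = 9 − 0 − 8 = 1; all invariant factors of ∂_1 are 1 so no torsion. So H_0 ≅ Z.
rank ∂_1 = 8, rank ∂_2 = 18 ⇒ b_1 = 27 − 8 − 18 = 1; ∂_2 has invariant factor(s) [2] giving torsion. So H_1 ≅ Z ⊕ Z_2.
rank ∂_2 = 18, rank ∂_3 = 0 ⇒ b_2 = 18 − 18 − 0 = 0. So H_2 ≅ 0.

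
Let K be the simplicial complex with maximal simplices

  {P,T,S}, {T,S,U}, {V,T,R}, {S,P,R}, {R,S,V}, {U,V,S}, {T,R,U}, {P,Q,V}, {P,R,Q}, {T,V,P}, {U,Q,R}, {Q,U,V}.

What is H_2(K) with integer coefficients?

H_2 = 0.

Fix the vertex order P < Q < R < S < T < U < V and write every simplex with vertices in increasing order. Then dim K = 2 and the simplices of K are:

  0-simplices (7): P, Q, R, S, T, U, V
  1-simplices (18): PQ, PR, PS, PT, PV, QR, QU, QV, RS, RT, RU, RV, ST, SU, SV, TU, TV, UV
  2-simplices (12): PQR, PQV, PRS, PST, PTV, QRU, QUV, RSV, RTU, RTV, STU, SUV

so the chain groups are C_0 ≅ Z^7, C_1 ≅ Z^18, C_2 ≅ Z^12.

The boundary map ∂_1: C_1 → C_0 sends each edge [p,q] (with p < q) to q − p. For instance
  ∂PV = V − P.
The 7×18 boundary matrix has rank 6 and Smith normal form diag(1,1,1,1,1,1).

∂_2: C_2 → C_1 sends each 2-simplex [p,q,r] to [q,r] − [p,r] + [p,q]. For instance
  ∂QUV = UV − QV + QU,
  ∂PQR = QR − PR + PQ.
As a 18×12 matrix over Z this has rank 12, with invariant factors (1,1,1,1,1,1,1,1,1,1,1,2).

Computing H_k = (kernel of ∂_k) / (image of ∂_{k+1}):

  H_2: rank ker ∂_2 − rank ∂_3 = (12 − 12) − 0 = 0, and there is no ∂_3, so H_2 ≅ 0.

(K is a triangulation of the real projective plane RP^2.)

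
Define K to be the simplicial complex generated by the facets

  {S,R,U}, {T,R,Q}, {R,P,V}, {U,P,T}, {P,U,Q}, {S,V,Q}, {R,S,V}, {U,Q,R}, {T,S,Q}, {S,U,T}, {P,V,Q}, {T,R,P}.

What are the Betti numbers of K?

We work with the vertex ordering P < Q < R < S < T < U < V. The simplices of K, each written with vertices in increasing order, are:

  0-simplices (7): P, Q, R, S, T, U, V
  1-simplices (18): PQ, PR, PT, PU, PV, QR, QS, QT, QU, QV, RS, RT, RU, RV, ST, SU, SV, TU
  2-simplices (12): PQU, PQV, PRT, PRV, PTU, QRT, QRU, QST, QSV, RSU, RSV, STU

Hence C_0 ≅ Z^7, C_1 ≅ Z^18, C_2 ≅ Z^12.

Boundary ∂_1: C_1 → C_0 is given by ∂[p,q] = [q] − [p].
The resulting 7×18 matrix has rank 6, and its Smith normal form has invariant factors (1,1,1,1,1,1).

The boundary map ∂_2: C_2 → C_1 sends each 2-simplex [p,q,r] to [q,r] − [p,r] + [p,q]. For instance
  ∂PRT = RT − PT + PR,
  ∂RSV = SV − RV + RS.
This gives a 18×12 integer matrix of rank 12; reducing to Smith normal form yields diagonal entries (1,1,1,1,1,1,1,1,1,1,1,2).

Reading off H_k = ker ∂_k / im ∂_{k+1}:

  H_0: rank C_0 − rank ∂_1 = 7 − 6 = 1, and the invariant factors of ∂_1 are all 1, so H_0 ≅ Z.
  H_1: rank ker ∂_1 − rank ∂_2 = (18 − 6) − 12 = 0, and ∂_2 has invariant factor 2 > 1, so H_1 ≅ Z/2Z.
  H_2: rank ker ∂_2 − rank ∂_3 = (12 − 12) − 0 = 0, and there is no ∂_3, so H_2 ≅ 0.

(K is a triangulation of the real projective plane RP^2.)

Hence the Betti numbers are b_0 = 1, b_1 = 0, b_2 = 0.

b_0 = 1, b_1 = 0, b_2 = 0.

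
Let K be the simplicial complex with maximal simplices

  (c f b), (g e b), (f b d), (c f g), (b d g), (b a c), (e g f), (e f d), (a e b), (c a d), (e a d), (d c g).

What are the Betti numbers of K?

We work with the vertex ordering a < b < c < d < e < f < g. The simplices of K, each written with vertices in increasing order, are:

  0-simplices (7): a, b, c, d, e, f, g
  1-simplices (18): ab, ac, ad, ae, bc, bd, be, bf, bg, cd, cf, cg, de, df, dg, ef, eg, fg
  2-simplices (12): abc, abe, acd, ade, bcf, bdf, bdg, beg, cdg, cfg, def, efg

giving chain groups C_0 ≅ Z^7, C_1 ≅ Z^18, C_2 ≅ Z^12.

∂_1: C_1 → C_0 sends each edge [p,q] (with p < q) to q − p.
As a 7×18 matrix over Z this has rank 6, with invariant factors (1,1,1,1,1,1).

The boundary map ∂_2: C_2 → C_1 sends each 2-simplex [p,q,r] to [q,r] − [p,r] + [p,q]. For instance
  ∂acd = cd − ad + ac,
  ∂ade = de − ae + ad.
This gives a 18×12 integer matrix of rank 12; reducing to Smith normal form yields diagonal entries (1,1,1,1,1,1,1,1,1,1,1,2).

Reading off H_k = ker ∂_k / im ∂_{k+1}:

  H_0: rank C_0 − rank ∂_1 = 7 − 6 = 1, and the invariant factors of ∂_1 are all 1, so H_0 ≅ Z.
  H_1: rank ker ∂_1 − rank ∂_2 = (18 − 6) − 12 = 0, and ∂_2 has invariant factor 2 > 1, so H_1 ≅ Z/2.
  H_2: rank ker ∂_2 − rank ∂_3 = (12 − 12) − 0 = 0, and there is no ∂_3, so H_2 ≅ 0.

Hence the Betti numbers are b_0 = 1, b_1 = 0, b_2 = 0.

b_0 = 1, b_1 = 0, b_2 = 0.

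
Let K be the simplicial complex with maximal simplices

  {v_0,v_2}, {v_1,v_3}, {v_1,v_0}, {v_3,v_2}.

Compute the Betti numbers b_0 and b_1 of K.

b_0 = 1, b_1 = 1.

Fix the vertex order v_0 < v_1 < v_2 < v_3 and write every simplex with vertices in increasing order. Then dim K = 1 and the simplices of K are:

  0-simplices (4): [v_0], [v_1], [v_2], [v_3]
  1-simplices (4): [v_0,v_1], [v_0,v_2], [v_1,v_3], [v_2,v_3]

Hence C_0 ≅ Z^4, C_1 ≅ Z^4.

The boundary map ∂_1: C_1 → C_0 is given by ∂[p,q] = [q] − [p]. For instance
  ∂[v_2,v_3] = [v_3] − [v_2].
The resulting 4×4 matrix has rank 3, and its Smith normal form has invariant factors (1,1,1).

Computing H_k = (kernel of ∂_k) / (image of ∂_{k+1}):

  H_0: rank C_0 − rank ∂_1 = 4 − 3 = 1, and the invariant factors of ∂_1 are all 1, so H_0 = Z.
  H_1: rank ker ∂_1 − rank ∂_2 = (4 − 3) − 0 = 1, and there is no ∂_2, so H_1 = Z.

As a check, the Euler characteristic is 4 − 4 = 0, which agrees with 1 − 1 = 0.

Hence the Betti numbers are b_0 = 1, b_1 = 1.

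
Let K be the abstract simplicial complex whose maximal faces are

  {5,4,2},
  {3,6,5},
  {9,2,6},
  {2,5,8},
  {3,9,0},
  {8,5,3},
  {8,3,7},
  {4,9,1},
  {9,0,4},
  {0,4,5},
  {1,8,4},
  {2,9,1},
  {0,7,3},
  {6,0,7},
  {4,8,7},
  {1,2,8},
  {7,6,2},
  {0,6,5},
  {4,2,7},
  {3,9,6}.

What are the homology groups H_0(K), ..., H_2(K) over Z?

K has 10 vertices, 30 edges, 20 triangles.
rank ∂_0 = 0, rank ∂_1 = 9 ⇒ b_0 = 10 − 0 − 9 = 1; all invariant factors of ∂_1 are 1 so no torsion. So H_0 = Z.
rank ∂_1 = 9, rank ∂_2 = 20 ⇒ b_1 = 30 − 9 − 20 = 1; ∂_2 has invariant factor(s) [2] giving torsion. So H_1 = Z ⊕ Z/2Z.
rank ∂_2 = 20, rank ∂_3 = 0 ⇒ b_2 = 20 − 20 − 0 = 0. So H_2 = 0.

H_0 = Z,  H_1 = Z ⊕ Z/2Z,  H_2 = 0.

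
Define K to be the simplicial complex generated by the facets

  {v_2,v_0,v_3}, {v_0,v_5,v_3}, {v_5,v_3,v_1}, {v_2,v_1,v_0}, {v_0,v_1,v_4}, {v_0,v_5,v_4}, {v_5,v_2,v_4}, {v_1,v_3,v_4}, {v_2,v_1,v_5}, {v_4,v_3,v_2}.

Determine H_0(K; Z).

H_0 ≅ Z.

Fix the vertex order v_0 < v_1 < v_2 < v_3 < v_4 < v_5 and write every simplex with vertices in increasing order. Then dim K = 2 and the simplices of K are:

  0-simplices (6): [v_0], [v_1], [v_2], [v_3], [v_4], [v_5]
  1-simplices (15): (15 of them)
  2-simplices (10): [v_0,v_1,v_2], [v_0,v_1,v_4], [v_0,v_2,v_3], [v_0,v_3,v_5], [v_0,v_4,v_5], [v_1,v_2,v_5], [v_1,v_3,v_4], [v_1,v_3,v_5], [v_2,v_3,v_4], [v_2,v_4,v_5]

giving chain groups C_0 ≅ Z^6, C_1 ≅ Z^15, C_2 ≅ Z^10.

∂_1: C_1 → C_0 sends each edge [p,q] (with p < q) to q − p.
The 6×15 boundary matrix has rank 5 and Smith normal form diag(1,1,1,1,1).

The boundary map ∂_2: C_2 → C_1 maps a triangle to the signed sum of its edges. For instance
  ∂[v_0,v_1,v_4] = [v_1,v_4] − [v_0,v_4] + [v_0,v_1],
  ∂[v_1,v_2,v_5] = [v_2,v_5] − [v_1,v_5] + [v_1,v_2].
This gives a 15×10 integer matrix of rank 10; reducing to Smith normal form yields diagonal entries (1,1,1,1,1,1,1,1,1,2).

Computing H_k = (kernel of ∂_k) / (image of ∂_{k+1}):

  H_0: rank C_0 − rank ∂_1 = 6 − 5 = 1, and the invariant factors of ∂_1 are all 1, so H_0 = Z.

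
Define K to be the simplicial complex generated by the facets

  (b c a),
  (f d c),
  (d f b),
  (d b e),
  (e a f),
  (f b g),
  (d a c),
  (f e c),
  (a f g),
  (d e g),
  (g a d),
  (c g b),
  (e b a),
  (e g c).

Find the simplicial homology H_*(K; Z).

Order the vertices as a < b < c < d < e < f < g. Listing each simplex with vertices in this order, K has dimension 2 with simplices:

  0-simplices (7): a, b, c, d, e, f, g
  1-simplices (21): ab, ac, ad, ae, af, ag, bc, bd, be, bf, bg, cd, ce, cf, cg, de, df, dg, ef, eg, fg
  2-simplices (14): abc, abe, acd, adg, aef, afg, bcg, bde, bdf, bfg, cdf, cef, ceg, deg

giving chain groups C_0 ≅ Z^7, C_1 ≅ Z^21, C_2 ≅ Z^14.

The boundary map ∂_1: C_1 → C_0 maps an edge to its endpoints' difference, ∂[p,q] = q − p.
As a 7×21 matrix over Z this has rank 6, with invariant factors (1,1,1,1,1,1).

∂_2: C_2 → C_1 acts by ∂[p,q,r] = [q,r] − [p,r] + [p,q]. For instance
  ∂aef = ef − af + ae,
  ∂afg = fg − ag + af.
This gives a 21×14 integer matrix of rank 13; reducing to Smith normal form yields diagonal entries (1,1,1,1,1,1,1,1,1,1,1,1,1).

Computing H_k = (kernel of ∂_k) / (image of ∂_{k+1}):

  H_0: rank C_0 − rank ∂_1 = 7 − 6 = 1, and the invariant factors of ∂_1 are all 1, so H_0 = Z.
  H_1: rank ker ∂_1 − rank ∂_2 = (21 − 6) − 13 = 2, and the invariant factors of ∂_2 are all 1, so H_1 = Z^2.
  H_2: rank ker ∂_2 − rank ∂_3 = (14 − 13) − 0 = 1, and there is no ∂_3, so H_2 = Z.

As a check, the Euler characteristic is 7 − 21 + 14 = 0, which agrees with 1 − 2 + 1 = 0.
(K is a triangulation of the torus T^2.)

H_0 = Z,  H_1 = Z^2,  H_2 = Z.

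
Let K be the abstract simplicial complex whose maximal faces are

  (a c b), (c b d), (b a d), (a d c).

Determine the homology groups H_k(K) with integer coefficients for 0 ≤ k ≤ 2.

Fix the vertex order a < b < c < d and write every simplex with vertices in increasing order. Then dim K = 2 and the simplices of K are:

  0-simplices (4): a, b, c, d
  1-simplices (6): ab, ac, ad, bc, bd, cd
  2-simplices (4): abc, abd, acd, bcd

giving chain groups C_0 ≅ Z^4, C_1 ≅ Z^6, C_2 ≅ Z^4.

The boundary map ∂_1: C_1 → C_0 maps an edge to its endpoints' difference, ∂[p,q] = q − p.
The resulting 4×6 matrix has rank 3, and its Smith normal form has invariant factors (1,1,1).

Boundary ∂_2: C_2 → C_1 acts by ∂[p,q,r] = [q,r] − [p,r] + [p,q]. For instance
  ∂abd = bd − ad + ab,
  ∂bcd = cd − bd + bc.
The resulting 6×4 matrix has rank 3, and its Smith normal form has invariant factors (1,1,1).

Computing H_k = (kernel of ∂_k) / (image of ∂_{k+1}):

  H_0: rank C_0 − rank ∂_1 = 4 − 3 = 1, and the invariant factors of ∂_1 are all 1, so H_0 ≅ Z.
  H_1: rank ker ∂_1 − rank ∂_2 = (6 − 3) − 3 = 0, and the invariant factors of ∂_2 are all 1, so H_1 ≅ 0.
  H_2: rank ker ∂_2 − rank ∂_3 = (4 − 3) − 0 = 1, and there is no ∂_3, so H_2 ≅ Z.

(K is a triangulation of the 2-sphere S^2.)

H_0 ≅ Z,  H_1 = 0,  H_2 ≅ Z.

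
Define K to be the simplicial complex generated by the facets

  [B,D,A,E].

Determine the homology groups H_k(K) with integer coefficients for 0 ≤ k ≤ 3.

Fix the vertex order A < B < D < E and write every simplex with vertices in increasing order. Then dim K = 3 and the simplices of K are:

  0-simplices (4): A, B, D, E
  1-simplices (6): AB, AD, AE, BD, BE, DE
  2-simplices (4): ABD, ABE, ADE, BDE
  3-simplices (1): ABDE

Hence C_0 ≅ Z^4, C_1 ≅ Z^6, C_2 ≅ Z^4, C_3 ≅ Z^1.

The boundary map ∂_1: C_1 → C_0 maps an edge to its endpoints' difference, ∂[p,q] = q − p. For instance
  ∂DE = E − D.
The resulting 4×6 matrix has rank 3, and its Smith normal form has invariant factors (1,1,1).

Boundary ∂_2: C_2 → C_1 maps a triangle to the signed sum of its edges. For instance
  ∂ADE = DE − AE + AD,
  ∂BDE = DE − BE + BD.
This gives a 6×4 integer matrix of rank 3; reducing to Smith normal form yields diagonal entries (1,1,1).

∂_3: C_3 → C_2 sends each 3-simplex σ to the alternating sum Σ_i (−1)^i (σ with its i-th vertex removed). For instance
  ∂ABDE = BDE − ADE + ABE − ABD.
The 4×1 boundary matrix has rank 1 and Smith normal form diag(1).

Computing H_k = (kernel of ∂_k) / (image of ∂_{k+1}):

  H_0: rank C_0 − rank ∂_1 = 4 − 3 = 1, and the invariant factors of ∂_1 are all 1, so H_0 ≅ Z.
  H_1: rank ker ∂_1 − rank ∂_2 = (6 − 3) − 3 = 0, and the invariant factors of ∂_2 are all 1, so H_1 ≅ 0.
  H_2: rank ker ∂_2 − rank ∂_3 = (4 − 3) − 1 = 0, and the invariant factors of ∂_3 are all 1, so H_2 ≅ 0.
  H_3: rank ker ∂_3 − rank ∂_4 = (1 − 1) − 0 = 0, and there is no ∂_4, so H_3 ≅ 0.

H_0 = Z,  H_1 = 0,  H_2 = 0,  H_3 = 0.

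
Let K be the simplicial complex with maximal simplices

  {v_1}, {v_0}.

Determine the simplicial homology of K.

We work with the vertex ordering v_0 < v_1. The simplices of K, each written with vertices in increasing order, are:

  0-simplices (2): [v_0], [v_1]

giving chain groups C_0 ≅ Z^2.

From H_k ≅ ker(∂_k) / im(∂_{k+1}) we obtain:

  H_0: rank C_0 − rank ∂_1 = 2 − 0 = 2, and there is no ∂_1, so H_0 ≅ Z^2.

H_0 ≅ Z^2.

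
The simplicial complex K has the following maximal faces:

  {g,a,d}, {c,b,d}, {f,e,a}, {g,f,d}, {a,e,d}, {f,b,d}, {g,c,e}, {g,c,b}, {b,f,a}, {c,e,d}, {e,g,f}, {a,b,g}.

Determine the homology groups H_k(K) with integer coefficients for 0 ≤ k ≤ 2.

H_0 = Z,  H_1 = Z/2,  H_2 = 0.

K has 7 vertices, 18 edges, 12 triangles.
rank ∂_0 = 0, rank ∂_1 = 6 ⇒ b_0 = 7 − 0 − 6 = 1; all invariant factors of ∂_1 are 1 so no torsion. So H_0 = Z.
rank ∂_1 = 6, rank ∂_2 = 12 ⇒ b_1 = 18 − 6 − 12 = 0; ∂_2 has invariant factor(s) [2] giving torsion. So H_1 = Z/2.
rank ∂_2 = 12, rank ∂_3 = 0 ⇒ b_2 = 12 − 12 − 0 = 0. So H_2 = 0.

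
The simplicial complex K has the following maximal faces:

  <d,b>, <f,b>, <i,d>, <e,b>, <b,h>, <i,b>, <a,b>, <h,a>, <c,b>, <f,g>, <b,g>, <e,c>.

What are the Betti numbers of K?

b_0 = 1, b_1 = 4.

Order the vertices as a < b < c < d < e < f < g < h < i. Listing each simplex with vertices in this order, K has dimension 1 with simplices:

  0-simplices (9): a, b, c, d, e, f, g, h, i
  1-simplices (12): ab, ah, bc, bd, be, bf, bg, bh, bi, ce, di, fg

Hence C_0 ≅ Z^9, C_1 ≅ Z^12.

∂_1: C_1 → C_0 maps an edge to its endpoints' difference, ∂[p,q] = q − p. For instance
  ∂bh = h − b.
The 9×12 boundary matrix has rank 8 and Smith normal form diag(1,1,1,1,1,1,1,1).

Computing H_k = (kernel of ∂_k) / (image of ∂_{k+1}):

  H_0: rank C_0 − rank ∂_1 = 9 − 8 = 1, and the invariant factors of ∂_1 are all 1, so H_0 = Z.
  H_1: rank ker ∂_1 − rank ∂_2 = (12 − 8) − 0 = 4, and there is no ∂_2, so H_1 = Z^4.

(K is a triangulation of a wedge of 4 circles.)

Hence the Betti numbers are b_0 = 1, b_1 = 4.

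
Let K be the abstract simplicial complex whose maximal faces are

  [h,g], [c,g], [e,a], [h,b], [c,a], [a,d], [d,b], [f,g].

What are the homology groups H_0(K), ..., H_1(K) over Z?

H_0 ≅ Z,  H_1 ≅ Z.

Fix the vertex order a < b < c < d < e < f < g < h and write every simplex with vertices in increasing order. Then dim K = 1 and the simplices of K are:

  0-simplices (8): a, b, c, d, e, f, g, h
  1-simplices (8): ac, ad, ae, bd, bh, cg, fg, gh

Hence C_0 ≅ Z^8, C_1 ≅ Z^8.

Boundary ∂_1: C_1 → C_0 sends each edge [p,q] (with p < q) to q − p. For instance
  ∂ad = d − a.
As a 8×8 matrix over Z this has rank 7, with invariant factors (1,1,1,1,1,1,1).

From H_k ≅ ker(∂_k) / im(∂_{k+1}) we obtain:

  H_0: rank C_0 − rank ∂_1 = 8 − 7 = 1, and the invariant factors of ∂_1 are all 1, so H_0 ≅ Z.
  H_1: rank ker ∂_1 − rank ∂_2 = (8 − 7) − 0 = 1, and there is no ∂_2, so H_1 ≅ Z.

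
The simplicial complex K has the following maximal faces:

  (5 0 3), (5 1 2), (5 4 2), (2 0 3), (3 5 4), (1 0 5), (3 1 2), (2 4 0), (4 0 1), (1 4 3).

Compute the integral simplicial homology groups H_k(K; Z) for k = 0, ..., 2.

H_0 ≅ Z,  H_1 ≅ Z/2,  H_2 = 0.

K has 6 vertices, 15 edges, 10 triangles.
rank ∂_0 = 0, rank ∂_1 = 5 ⇒ b_0 = 6 − 0 − 5 = 1; all invariant factors of ∂_1 are 1 so no torsion. So H_0 = Z.
rank ∂_1 = 5, rank ∂_2 = 10 ⇒ b_1 = 15 − 5 − 10 = 0; ∂_2 has invariant factor(s) [2] giving torsion. So H_1 = Z/2.
rank ∂_2 = 10, rank ∂_3 = 0 ⇒ b_2 = 10 − 10 − 0 = 0. So H_2 = 0.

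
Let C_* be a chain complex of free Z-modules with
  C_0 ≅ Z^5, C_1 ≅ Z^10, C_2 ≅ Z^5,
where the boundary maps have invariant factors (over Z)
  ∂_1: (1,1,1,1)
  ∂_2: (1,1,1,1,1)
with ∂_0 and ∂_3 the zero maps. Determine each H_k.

H_0: b_0 = 5 − 0 − 4 = 1; torsion from ∂_1 factors > 1: none. So H_0 ≅ Z.
H_1: b_1 = 10 − 4 − 5 = 1; torsion from ∂_2 factors > 1: none. So H_1 ≅ Z.
H_2: b_2 = 5 − 5 − 0 = 0; torsion from ∂_3 factors > 1: none. So H_2 ≅ 0.

H_0 ≅ Z,  H_1 ≅ Z,  H_2 = 0.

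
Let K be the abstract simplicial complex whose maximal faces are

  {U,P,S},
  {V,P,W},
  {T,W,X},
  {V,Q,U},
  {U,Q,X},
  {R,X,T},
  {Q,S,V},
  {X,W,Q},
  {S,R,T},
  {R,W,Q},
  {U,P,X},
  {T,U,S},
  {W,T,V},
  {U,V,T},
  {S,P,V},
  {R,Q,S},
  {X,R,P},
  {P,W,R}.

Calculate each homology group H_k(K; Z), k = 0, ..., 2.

H_0 = Z,  H_1 = Z ⊕ Z/2,  H_2 = 0.

Take the total order P < Q < R < S < T < U < V < W < X on the vertex set. Then K (dimension 2) consists of the simplices:

  0-simplices (9): P, Q, R, S, T, U, V, W, X
  1-simplices (27): PR, PS, PU, PV, PW, PX, QR, QS, QU, QV, QW, QX, RS, RT, RW, RX, ST, SU, SV, TU, TV, TW, TX, UV, UX, VW, WX
  2-simplices (18): PRW, PRX, PSU, PSV, PUX, PVW, QRS, QRW, QSV, QUV, QUX, QWX, RST, RTX, STU, TUV, TVW, TWX

so the chain groups are C_0 ≅ Z^9, C_1 ≅ Z^27, C_2 ≅ Z^18.

The boundary map ∂_1: C_1 → C_0 is given by ∂[p,q] = [q] − [p]. For instance
  ∂PV = V − P.
As a 9×27 matrix over Z this has rank 8, with invariant factors (1,1,1,1,1,1,1,1).

∂_2: C_2 → C_1 maps a triangle to the signed sum of its edges. For instance
  ∂PSU = SU − PU + PS,
  ∂TVW = VW − TW + TV.
The 27×18 boundary matrix has rank 18 and Smith normal form diag(1,1,1,1,1,1,1,1,1,1,1,1,1,1,1,1,1,2).

Reading off H_k = ker ∂_k / im ∂_{k+1}:

  H_0: rank C_0 − rank ∂_1 = 9 − 8 = 1, and the invariant factors of ∂_1 are all 1, so H_0 = Z.
  H_1: rank ker ∂_1 − rank ∂_2 = (27 − 8) − 18 = 1, and ∂_2 has invariant factor 2 > 1, so H_1 = Z ⊕ Z/2.
  H_2: rank ker ∂_2 − rank ∂_3 = (18 − 18) − 0 = 0, and there is no ∂_3, so H_2 = 0.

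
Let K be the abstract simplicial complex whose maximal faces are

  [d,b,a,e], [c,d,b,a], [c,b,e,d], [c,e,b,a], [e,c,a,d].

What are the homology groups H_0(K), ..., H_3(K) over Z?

Order the vertices as a < b < c < d < e. Listing each simplex with vertices in this order, K has dimension 3 with simplices:

  0-simplices (5): a, b, c, d, e
  1-simplices (10): ab, ac, ad, ae, bc, bd, be, cd, ce, de
  2-simplices (10): abc, abd, abe, acd, ace, ade, bcd, bce, bde, cde
  3-simplices (5): abcd, abce, abde, acde, bcde

giving chain groups C_0 ≅ Z^5, C_1 ≅ Z^10, C_2 ≅ Z^10, C_3 ≅ Z^5.

The boundary map ∂_1: C_1 → C_0 maps an edge to its endpoints' difference, ∂[p,q] = q − p. For instance
  ∂ac = c − a.
The resulting 5×10 matrix has rank 4, and its Smith normal form has invariant factors (1,1,1,1).

∂_2: C_2 → C_1 acts by ∂[p,q,r] = [q,r] − [p,r] + [p,q]. For instance
  ∂ade = de − ae + ad,
  ∂abd = bd − ad + ab.
As a 10×10 matrix over Z this has rank 6, with invariant factors (1,1,1,1,1,1).

The boundary map ∂_3: C_3 → C_2 sends each 3-simplex σ to the alternating sum Σ_i (−1)^i (σ with its i-th vertex removed). For instance
  ∂abcd = bcd − acd + abd − abc,
  ∂abce = bce − ace + abe − abc.
This gives a 10×5 integer matrix of rank 4; reducing to Smith normal form yields diagonal entries (1,1,1,1).

Computing H_k = (kernel of ∂_k) / (image of ∂_{k+1}):

  H_0: rank C_0 − rank ∂_1 = 5 − 4 = 1, and the invariant factors of ∂_1 are all 1, so H_0 = Z.
  H_1: rank ker ∂_1 − rank ∂_2 = (10 − 4) − 6 = 0, and the invariant factors of ∂_2 are all 1, so H_1 = 0.
  H_2: rank ker ∂_2 − rank ∂_3 = (10 − 6) − 4 = 0, and the invariant factors of ∂_3 are all 1, so H_2 = 0.
  H_3: rank ker ∂_3 − rank ∂_4 = (5 − 4) − 0 = 1, and there is no ∂_4, so H_3 = Z.

H_0 ≅ Z,  H_1 = 0,  H_2 = 0,  H_3 ≅ Z.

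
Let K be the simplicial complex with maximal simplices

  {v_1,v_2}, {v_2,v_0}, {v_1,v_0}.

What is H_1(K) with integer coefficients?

H_1 ≅ Z.

Fix the vertex order v_0 < v_1 < v_2 and write every simplex with vertices in increasing order. Then dim K = 1 and the simplices of K are:

  0-simplices (3): [v_0], [v_1], [v_2]
  1-simplices (3): [v_0,v_1], [v_0,v_2], [v_1,v_2]

Hence C_0 ≅ Z^3, C_1 ≅ Z^3.

∂_1: C_1 → C_0 maps an edge to its endpoints' difference, ∂[p,q] = q − p. For instance
  ∂[v_0,v_1] = [v_1] − [v_0].
This gives a 3×3 integer matrix of rank 2; reducing to Smith normal form yields diagonal entries (1,1).

Computing H_k = (kernel of ∂_k) / (image of ∂_{k+1}):

  H_1: rank ker ∂_1 − rank ∂_2 = (3 − 2) − 0 = 1, and there is no ∂_2, so H_1 ≅ Z.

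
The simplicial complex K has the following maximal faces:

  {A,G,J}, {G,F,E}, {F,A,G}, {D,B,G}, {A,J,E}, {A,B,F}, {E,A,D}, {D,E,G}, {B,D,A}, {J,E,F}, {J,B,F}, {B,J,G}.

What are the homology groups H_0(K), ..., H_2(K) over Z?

H_0 = Z,  H_1 = Z/2,  H_2 = 0.

Take the total order A < B < D < E < F < G < J on the vertex set. Then K (dimension 2) consists of the simplices:

  0-simplices (7): A, B, D, E, F, G, J
  1-simplices (18): AB, AD, AE, AF, AG, AJ, BD, BF, BG, BJ, DE, DG, EF, EG, EJ, FG, FJ, GJ
  2-simplices (12): ABD, ABF, ADE, AEJ, AFG, AGJ, BDG, BFJ, BGJ, DEG, EFG, EFJ

Hence C_0 ≅ Z^7, C_1 ≅ Z^18, C_2 ≅ Z^12.

Boundary ∂_1: C_1 → C_0 maps an edge to its endpoints' difference, ∂[p,q] = q − p.
The 7×18 boundary matrix has rank 6 and Smith normal form diag(1,1,1,1,1,1).

Boundary ∂_2: C_2 → C_1 maps a triangle to the signed sum of its edges. For instance
  ∂AFG = FG − AG + AF,
  ∂EFG = FG − EG + EF.
The 18×12 boundary matrix has rank 12 and Smith normal form diag(1,1,1,1,1,1,1,1,1,1,1,2).

Now H_k = ker ∂_k / im ∂_{k+1}, so:

  H_0: rank C_0 − rank ∂_1 = 7 − 6 = 1, and the invariant factors of ∂_1 are all 1, so H_0 = Z.
  H_1: rank ker ∂_1 − rank ∂_2 = (18 − 6) − 12 = 0, and ∂_2 has invariant factor 2 > 1, so H_1 = Z/2.
  H_2: rank ker ∂_2 − rank ∂_3 = (12 − 12) − 0 = 0, and there is no ∂_3, so H_2 = 0.

(K is a triangulation of the real projective plane RP^2.)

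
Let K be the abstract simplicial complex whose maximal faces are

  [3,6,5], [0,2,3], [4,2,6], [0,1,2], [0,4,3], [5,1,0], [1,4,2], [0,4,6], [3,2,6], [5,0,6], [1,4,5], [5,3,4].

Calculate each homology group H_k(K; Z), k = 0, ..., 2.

Take the total order 0 < 1 < 2 < 3 < 4 < 5 < 6 on the vertex set. Then K (dimension 2) consists of the simplices:

  0-simplices (7): [0], [1], [2], [3], [4], [5], [6]
  1-simplices (18): [0,1], [0,2], [0,3], [0,4], [0,5], [0,6], [1,2], [1,4], [1,5], [2,3], [2,4], [2,6], [3,4], [3,5], [3,6], [4,5], [4,6], [5,6]
  2-simplices (12): [0,1,2], [0,1,5], [0,2,3], [0,3,4], [0,4,6], [0,5,6], [1,2,4], [1,4,5], [2,3,6], [2,4,6], [3,4,5], [3,5,6]

Hence C_0 ≅ Z^7, C_1 ≅ Z^18, C_2 ≅ Z^12.

The boundary map ∂_1: C_1 → C_0 maps an edge to its endpoints' difference, ∂[p,q] = q − p. For instance
  ∂[1,2] = [2] − [1].
As a 7×18 matrix over Z this has rank 6, with invariant factors (1,1,1,1,1,1).

∂_2: C_2 → C_1 maps a triangle to the signed sum of its edges. For instance
  ∂[0,4,6] = [4,6] − [0,6] + [0,4],
  ∂[3,4,5] = [4,5] − [3,5] + [3,4].
The 18×12 boundary matrix has rank 12 and Smith normal form diag(1,1,1,1,1,1,1,1,1,1,1,2).

Reading off H_k = ker ∂_k / im ∂_{k+1}:

  H_0: rank C_0 − rank ∂_1 = 7 − 6 = 1, and the invariant factors of ∂_1 are all 1, so H_0 = Z.
  H_1: rank ker ∂_1 − rank ∂_2 = (18 − 6) − 12 = 0, and ∂_2 has invariant factor 2 > 1, so H_1 = Z/2.
  H_2: rank ker ∂_2 − rank ∂_3 = (12 − 12) − 0 = 0, and there is no ∂_3, so H_2 = 0.

H_0 = Z,  H_1 = Z/2,  H_2 = 0.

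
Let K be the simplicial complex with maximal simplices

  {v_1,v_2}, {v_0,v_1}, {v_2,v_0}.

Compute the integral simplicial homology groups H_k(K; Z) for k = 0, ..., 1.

H_0 = Z,  H_1 = Z.

We work with the vertex ordering v_0 < v_1 < v_2. The simplices of K, each written with vertices in increasing order, are:

  0-simplices (3): [v_0], [v_1], [v_2]
  1-simplices (3): [v_0,v_1], [v_0,v_2], [v_1,v_2]

giving chain groups C_0 ≅ Z^3, C_1 ≅ Z^3.

Boundary ∂_1: C_1 → C_0 maps an edge to its endpoints' difference, ∂[p,q] = q − p. For instance
  ∂[v_0,v_1] = [v_1] − [v_0].
This gives a 3×3 integer matrix of rank 2; reducing to Smith normal form yields diagonal entries (1,1).

Computing H_k = (kernel of ∂_k) / (image of ∂_{k+1}):

  H_0: rank C_0 − rank ∂_1 = 3 − 2 = 1, and the invariant factors of ∂_1 are all 1, so H_0 ≅ Z.
  H_1: rank ker ∂_1 − rank ∂_2 = (3 − 2) − 0 = 1, and there is no ∂_2, so H_1 ≅ Z.

As a check, the Euler characteristic is 3 − 3 = 0, which agrees with 1 − 1 = 0.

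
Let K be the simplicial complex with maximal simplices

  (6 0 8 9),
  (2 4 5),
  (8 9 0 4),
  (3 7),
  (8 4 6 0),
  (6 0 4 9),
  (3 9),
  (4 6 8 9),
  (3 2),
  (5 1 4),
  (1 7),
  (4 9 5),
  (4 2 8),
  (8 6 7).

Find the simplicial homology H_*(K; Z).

H_0 ≅ Z,  H_1 ≅ Z^3,  H_2 = 0,  H_3 ≅ Z.

Take the total order 0 < 1 < 2 < 3 < 4 < 5 < 6 < 7 < 8 < 9 on the vertex set. Then K (dimension 3) consists of the simplices:

  0-simplices (10): [0], [1], [2], [3], [4], [5], [6], [7], [8], [9]
  1-simplices (23): [0,4], [0,6], [0,8], [0,9], [1,4], [1,5], [1,7], [2,3], [2,4], [2,5], [2,8], [3,7], [3,9], [4,5], [4,6], [4,8], [4,9], [5,9], [6,7], [6,8], [6,9], [7,8], [8,9]
  2-simplices (15): [0,4,6], [0,4,8], [0,4,9], [0,6,8], [0,6,9], [0,8,9], [1,4,5], [2,4,5], [2,4,8], [4,5,9], [4,6,8], [4,6,9], [4,8,9], [6,7,8], [6,8,9]
  3-simplices (5): [0,4,6,8], [0,4,6,9], [0,4,8,9], [0,6,8,9], [4,6,8,9]

giving chain groups C_0 ≅ Z^10, C_1 ≅ Z^23, C_2 ≅ Z^15, C_3 ≅ Z^5.

Boundary ∂_1: C_1 → C_0 sends each edge [p,q] (with p < q) to q − p.
As a 10×23 matrix over Z this has rank 9, with invariant factors (1,1,1,1,1,1,1,1,1).

Boundary ∂_2: C_2 → C_1 sends each 2-simplex [p,q,r] to [q,r] − [p,r] + [p,q]. For instance
  ∂[1,4,5] = [4,5] − [1,5] + [1,4],
  ∂[0,6,8] = [6,8] − [0,8] + [0,6].
The 23×15 boundary matrix has rank 11 and Smith normal form diag(1,1,1,1,1,1,1,1,1,1,1).

The boundary map ∂_3: C_3 → C_2 sends each 3-simplex σ to the alternating sum Σ_i (−1)^i (σ with its i-th vertex removed). For instance
  ∂[0,6,8,9] = [6,8,9] − [0,8,9] + [0,6,9] − [0,6,8],
  ∂[4,6,8,9] = [6,8,9] − [4,8,9] + [4,6,9] − [4,6,8].
As a 15×5 matrix over Z this has rank 4, with invariant factors (1,1,1,1).

Computing H_k = (kernel of ∂_k) / (image of ∂_{k+1}):

  H_0: rank C_0 − rank ∂_1 = 10 − 9 = 1, and the invariant factors of ∂_1 are all 1, so H_0 ≅ Z.
  H_1: rank ker ∂_1 − rank ∂_2 = (23 − 9) − 11 = 3, and the invariant factors of ∂_2 are all 1, so H_1 ≅ Z^3.
  H_2: rank ker ∂_2 − rank ∂_3 = (15 − 11) − 4 = 0, and the invariant factors of ∂_3 are all 1, so H_2 ≅ 0.
  H_3: rank ker ∂_3 − rank ∂_4 = (5 − 4) − 0 = 1, and there is no ∂_4, so H_3 ≅ Z.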